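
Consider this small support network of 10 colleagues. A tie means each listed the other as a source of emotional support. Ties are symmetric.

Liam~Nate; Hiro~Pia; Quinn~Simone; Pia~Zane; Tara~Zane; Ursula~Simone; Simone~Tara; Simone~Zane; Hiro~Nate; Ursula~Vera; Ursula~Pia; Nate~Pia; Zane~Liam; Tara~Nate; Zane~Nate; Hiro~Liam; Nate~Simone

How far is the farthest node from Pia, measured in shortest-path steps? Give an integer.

3

Distances from Pia: Hiro:1, Liam:2, Nate:1, Quinn:3, Simone:2, Tara:2, Ursula:1, Vera:2, Zane:1.
The largest is 3 (to Quinn), so the eccentricity of Pia is 3.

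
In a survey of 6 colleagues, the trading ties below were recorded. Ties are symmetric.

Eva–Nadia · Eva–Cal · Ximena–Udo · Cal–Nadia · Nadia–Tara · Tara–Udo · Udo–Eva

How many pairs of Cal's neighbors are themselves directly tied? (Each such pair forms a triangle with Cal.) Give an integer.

1

Cal's neighbors: Eva and Nadia.
Neighbor pairs that are themselves tied: Cal–Eva–Nadia. Each forms one triangle with Cal, for 1 in total.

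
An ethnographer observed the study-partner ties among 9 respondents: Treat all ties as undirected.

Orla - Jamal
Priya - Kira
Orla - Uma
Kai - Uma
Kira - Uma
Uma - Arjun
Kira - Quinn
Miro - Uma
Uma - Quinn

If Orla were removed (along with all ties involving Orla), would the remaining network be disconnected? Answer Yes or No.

Yes

Removing Orla leaves {Jamal} with no path to {Arjun, Kai, Kira, Miro, Priya, Quinn, and Uma}, so the network splits into 2 components. Orla is a cut vertex.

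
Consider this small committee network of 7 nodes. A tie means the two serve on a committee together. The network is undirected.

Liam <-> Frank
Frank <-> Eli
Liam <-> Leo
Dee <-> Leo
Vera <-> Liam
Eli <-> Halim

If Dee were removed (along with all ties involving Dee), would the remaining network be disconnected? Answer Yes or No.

Even without Dee, every remaining node can still reach every other (the residual graph is connected), so Dee is not a cut vertex.

No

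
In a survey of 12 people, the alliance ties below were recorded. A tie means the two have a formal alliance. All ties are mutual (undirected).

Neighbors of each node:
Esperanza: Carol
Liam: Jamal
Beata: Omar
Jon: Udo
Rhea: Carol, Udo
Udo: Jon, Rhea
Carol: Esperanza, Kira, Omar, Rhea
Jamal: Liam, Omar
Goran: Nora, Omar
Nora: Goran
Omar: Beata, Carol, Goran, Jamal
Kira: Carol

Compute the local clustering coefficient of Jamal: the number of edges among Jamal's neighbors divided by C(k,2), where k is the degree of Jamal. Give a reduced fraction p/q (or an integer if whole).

0

Jamal's neighbors: Liam and Omar (k = 2).
Possible neighbor pairs: C(2,2) = 1. Edges among them: none → e = 0.
Clustering(Jamal) = 0/1.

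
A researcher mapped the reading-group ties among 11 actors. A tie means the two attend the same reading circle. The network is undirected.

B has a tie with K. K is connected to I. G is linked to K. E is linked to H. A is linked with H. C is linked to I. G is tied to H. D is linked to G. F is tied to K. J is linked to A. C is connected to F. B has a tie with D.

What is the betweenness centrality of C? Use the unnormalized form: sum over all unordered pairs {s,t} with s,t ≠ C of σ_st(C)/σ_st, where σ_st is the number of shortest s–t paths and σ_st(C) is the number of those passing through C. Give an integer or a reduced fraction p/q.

1/2

Pairs whose geodesics pass through C — I–F: 1/2.
All other pairs contribute 0.
Summing the contributions gives betweenness(C) = 1/2.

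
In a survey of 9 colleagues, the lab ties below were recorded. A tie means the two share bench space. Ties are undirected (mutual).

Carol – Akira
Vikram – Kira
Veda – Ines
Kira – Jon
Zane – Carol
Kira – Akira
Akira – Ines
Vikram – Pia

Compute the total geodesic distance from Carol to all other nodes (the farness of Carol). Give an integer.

19

Distances from Carol: Akira:1, Ines:2, Jon:3, Kira:2, Pia:4, Veda:3, Vikram:3, Zane:1.
Sum = 1 + 2 + 3 + 2 + 4 + 3 + 3 + 1 = 19.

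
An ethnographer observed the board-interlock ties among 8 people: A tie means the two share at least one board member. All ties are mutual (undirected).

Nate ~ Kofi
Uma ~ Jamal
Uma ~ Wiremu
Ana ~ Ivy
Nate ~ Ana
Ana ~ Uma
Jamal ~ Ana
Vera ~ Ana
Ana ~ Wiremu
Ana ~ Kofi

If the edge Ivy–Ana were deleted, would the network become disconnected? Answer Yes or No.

Yes

Without the Ivy–Ana edge there is no alternate route between Ivy and Ana, so the network disconnects. It is a bridge.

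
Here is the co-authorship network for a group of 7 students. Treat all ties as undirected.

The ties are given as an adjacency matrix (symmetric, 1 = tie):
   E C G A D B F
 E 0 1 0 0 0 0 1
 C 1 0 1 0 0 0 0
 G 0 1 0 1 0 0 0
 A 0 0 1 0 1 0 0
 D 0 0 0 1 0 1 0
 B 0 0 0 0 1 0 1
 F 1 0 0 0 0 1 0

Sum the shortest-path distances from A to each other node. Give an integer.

Distances from A: B:2, C:2, D:1, E:3, F:3, G:1.
Sum = 2 + 2 + 1 + 3 + 3 + 1 = 12.

12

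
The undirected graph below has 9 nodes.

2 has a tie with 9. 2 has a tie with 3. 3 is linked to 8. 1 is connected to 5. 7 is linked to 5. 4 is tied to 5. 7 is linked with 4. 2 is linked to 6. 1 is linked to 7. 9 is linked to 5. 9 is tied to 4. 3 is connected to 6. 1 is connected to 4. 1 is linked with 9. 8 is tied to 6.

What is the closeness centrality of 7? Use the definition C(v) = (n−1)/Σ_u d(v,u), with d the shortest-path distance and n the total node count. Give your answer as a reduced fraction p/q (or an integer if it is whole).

8/21

Distances from 7: 1:1, 2:3, 3:4, 4:1, 5:1, 6:4, 8:5, 9:2. Sum = 21.
n = 9, so closeness = 8/21.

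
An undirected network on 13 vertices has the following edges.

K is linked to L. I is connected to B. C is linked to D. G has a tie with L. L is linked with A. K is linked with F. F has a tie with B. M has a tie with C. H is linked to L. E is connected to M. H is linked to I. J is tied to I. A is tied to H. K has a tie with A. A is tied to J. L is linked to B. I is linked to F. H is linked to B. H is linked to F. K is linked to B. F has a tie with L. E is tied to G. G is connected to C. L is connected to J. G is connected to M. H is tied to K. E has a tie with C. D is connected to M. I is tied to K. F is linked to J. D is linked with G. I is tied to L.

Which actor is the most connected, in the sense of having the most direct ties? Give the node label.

Degrees — A:4, B:5, C:4, D:3, E:3, F:6, G:5, H:6, I:6, J:4, K:6, L:8, M:4.
The maximum is 8, attained only by L.

L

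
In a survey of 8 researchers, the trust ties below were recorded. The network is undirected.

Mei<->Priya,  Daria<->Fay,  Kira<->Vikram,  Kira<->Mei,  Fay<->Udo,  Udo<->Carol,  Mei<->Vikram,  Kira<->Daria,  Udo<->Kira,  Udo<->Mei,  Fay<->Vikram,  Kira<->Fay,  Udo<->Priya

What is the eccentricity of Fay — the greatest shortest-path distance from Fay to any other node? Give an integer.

2

Distances from Fay: Carol:2, Daria:1, Kira:1, Mei:2, Priya:2, Udo:1, Vikram:1.
The largest is 2 (to Mei, Priya, and Carol), so the eccentricity of Fay is 2.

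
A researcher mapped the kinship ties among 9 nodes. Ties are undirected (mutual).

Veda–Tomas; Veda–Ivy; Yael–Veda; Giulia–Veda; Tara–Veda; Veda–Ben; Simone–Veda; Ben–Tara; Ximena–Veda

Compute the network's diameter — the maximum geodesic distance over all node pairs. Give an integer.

2

Eccentricity of each node (its greatest distance to any other): Ben:2, Giulia:2, Ivy:2, Simone:2, Tara:2, Tomas:2, Veda:1, Ximena:2, Yael:2.
The maximum eccentricity is 2, realized for instance by the pair Simone–Giulia via Simone – Veda – Giulia. So the diameter is 2.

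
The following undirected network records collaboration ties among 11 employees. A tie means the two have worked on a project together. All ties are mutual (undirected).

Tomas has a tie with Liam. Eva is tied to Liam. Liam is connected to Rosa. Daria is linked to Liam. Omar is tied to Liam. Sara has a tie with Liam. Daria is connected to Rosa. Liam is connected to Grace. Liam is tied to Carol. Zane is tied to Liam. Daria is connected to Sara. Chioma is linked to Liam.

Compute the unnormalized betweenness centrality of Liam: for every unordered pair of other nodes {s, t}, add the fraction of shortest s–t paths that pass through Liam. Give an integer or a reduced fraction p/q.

85/2

Pairs whose geodesics pass through Liam — Chioma–Rosa: 1; Chioma–Zane: 1; Chioma–Daria: 1; Chioma–Eva: 1; Chioma–Tomas: 1; Chioma–Grace: 1; Chioma–Carol: 1; Chioma–Omar: 1; Chioma–Sara: 1; Rosa–Zane: 1; Rosa–Eva: 1; Rosa–Tomas: 1; Rosa–Grace: 1; Rosa–Carol: 1 … (+29 more pairs).
All other pairs contribute 0.
Summing the contributions gives betweenness(Liam) = 85/2.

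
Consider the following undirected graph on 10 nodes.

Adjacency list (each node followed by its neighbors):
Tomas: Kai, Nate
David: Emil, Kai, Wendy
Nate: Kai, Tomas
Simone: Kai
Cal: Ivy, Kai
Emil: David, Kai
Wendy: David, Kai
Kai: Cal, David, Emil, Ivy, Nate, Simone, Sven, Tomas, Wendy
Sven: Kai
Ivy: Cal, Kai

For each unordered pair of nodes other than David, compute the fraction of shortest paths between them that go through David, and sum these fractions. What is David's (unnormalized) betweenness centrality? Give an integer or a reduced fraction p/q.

1/2

Pairs whose geodesics pass through David — Wendy–Emil: 1/2.
All other pairs contribute 0.
Summing the contributions gives betweenness(David) = 1/2.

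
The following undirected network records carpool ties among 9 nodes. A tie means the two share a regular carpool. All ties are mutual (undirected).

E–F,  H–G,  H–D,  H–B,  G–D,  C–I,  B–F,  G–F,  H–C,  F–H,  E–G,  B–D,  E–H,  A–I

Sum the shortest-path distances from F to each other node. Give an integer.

15

Distances from F: A:4, B:1, C:2, D:2, E:1, G:1, H:1, I:3.
Sum = 4 + 1 + 2 + 2 + 1 + 1 + 1 + 3 = 15.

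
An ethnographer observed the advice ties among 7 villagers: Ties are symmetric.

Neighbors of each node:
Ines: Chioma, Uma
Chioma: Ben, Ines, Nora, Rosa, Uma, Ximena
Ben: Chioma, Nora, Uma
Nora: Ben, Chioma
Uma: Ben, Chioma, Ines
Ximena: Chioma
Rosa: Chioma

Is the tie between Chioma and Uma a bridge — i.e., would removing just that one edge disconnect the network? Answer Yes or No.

Even without that edge, Chioma still reaches Uma via Chioma – Ines – Uma, so the network stays connected. Not a bridge.

No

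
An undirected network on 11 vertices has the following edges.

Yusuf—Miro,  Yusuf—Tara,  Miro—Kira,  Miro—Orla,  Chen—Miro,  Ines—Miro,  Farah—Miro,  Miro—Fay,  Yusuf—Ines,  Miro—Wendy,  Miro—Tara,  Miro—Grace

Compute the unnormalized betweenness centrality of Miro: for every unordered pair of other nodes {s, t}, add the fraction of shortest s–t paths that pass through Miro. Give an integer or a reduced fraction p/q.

Pairs whose geodesics pass through Miro — Grace–Chen: 1; Grace–Orla: 1; Grace–Yusuf: 1; Grace–Wendy: 1; Grace–Farah: 1; Grace–Kira: 1; Grace–Fay: 1; Grace–Tara: 1; Grace–Ines: 1; Chen–Orla: 1; Chen–Yusuf: 1; Chen–Wendy: 1; Chen–Farah: 1; Chen–Kira: 1 … (+29 more pairs).
All other pairs contribute 0.
Summing the contributions gives betweenness(Miro) = 85/2.

85/2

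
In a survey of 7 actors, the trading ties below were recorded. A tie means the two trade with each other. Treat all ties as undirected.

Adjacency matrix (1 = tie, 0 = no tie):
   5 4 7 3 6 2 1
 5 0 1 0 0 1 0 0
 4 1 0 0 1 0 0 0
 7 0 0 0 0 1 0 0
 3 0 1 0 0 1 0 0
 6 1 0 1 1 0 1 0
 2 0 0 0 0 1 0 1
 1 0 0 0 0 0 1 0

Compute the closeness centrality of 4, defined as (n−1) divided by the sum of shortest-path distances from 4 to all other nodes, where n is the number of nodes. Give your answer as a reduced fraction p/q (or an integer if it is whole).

3/7

Distances from 4: 1:4, 2:3, 3:1, 5:1, 6:2, 7:3. Sum = 14.
n = 7, so closeness = 6/14 = 3/7.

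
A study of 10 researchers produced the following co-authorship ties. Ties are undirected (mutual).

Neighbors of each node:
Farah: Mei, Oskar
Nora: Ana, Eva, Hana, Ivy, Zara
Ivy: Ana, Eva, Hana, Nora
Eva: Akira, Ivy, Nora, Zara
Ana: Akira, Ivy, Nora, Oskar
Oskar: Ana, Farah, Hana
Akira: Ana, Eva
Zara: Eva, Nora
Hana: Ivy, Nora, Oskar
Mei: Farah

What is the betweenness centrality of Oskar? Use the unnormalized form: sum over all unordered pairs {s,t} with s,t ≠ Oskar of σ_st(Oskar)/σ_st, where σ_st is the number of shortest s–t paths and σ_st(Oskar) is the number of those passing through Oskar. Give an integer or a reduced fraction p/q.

Pairs whose geodesics pass through Oskar — Farah–Ivy: 2/2; Farah–Akira: 1; Farah–Nora: 2/2; Farah–Ana: 1; Farah–Hana: 1; Farah–Eva: 5/5; Farah–Zara: 2/2; Mei–Ivy: 2/2; Mei–Akira: 1; Mei–Nora: 2/2; Mei–Ana: 1; Mei–Hana: 1; Mei–Eva: 5/5; Mei–Zara: 2/2 … (+2 more pairs).
All other pairs contribute 0.
Summing the contributions gives betweenness(Oskar) = 218/15.

218/15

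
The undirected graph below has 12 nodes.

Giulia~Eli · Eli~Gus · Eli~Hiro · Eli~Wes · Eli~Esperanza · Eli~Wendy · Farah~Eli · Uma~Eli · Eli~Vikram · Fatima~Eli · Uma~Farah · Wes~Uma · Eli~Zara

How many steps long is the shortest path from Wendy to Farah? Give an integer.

2

One shortest route is Wendy – Eli – Farah, which uses 2 edges, and Wendy and Farah are not directly tied, so nothing shorter exists. So d(Wendy,Farah) = 2.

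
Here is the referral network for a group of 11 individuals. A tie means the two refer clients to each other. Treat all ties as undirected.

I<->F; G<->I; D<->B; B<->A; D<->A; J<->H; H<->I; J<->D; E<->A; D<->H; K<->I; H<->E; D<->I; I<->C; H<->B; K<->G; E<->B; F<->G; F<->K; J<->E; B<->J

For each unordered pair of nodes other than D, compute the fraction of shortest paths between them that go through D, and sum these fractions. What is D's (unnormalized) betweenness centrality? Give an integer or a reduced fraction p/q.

32/3

Pairs whose geodesics pass through D — G–A: 1; G–B: 1/2; G–J: 1/2; K–A: 1; K–B: 1/2; K–J: 1/2; F–A: 1; F–B: 1/2; F–J: 1/2; I–A: 1; I–B: 1/2; I–J: 1/2; C–A: 1; C–B: 1/2 … (+3 more pairs).
All other pairs contribute 0.
Summing the contributions gives betweenness(D) = 32/3.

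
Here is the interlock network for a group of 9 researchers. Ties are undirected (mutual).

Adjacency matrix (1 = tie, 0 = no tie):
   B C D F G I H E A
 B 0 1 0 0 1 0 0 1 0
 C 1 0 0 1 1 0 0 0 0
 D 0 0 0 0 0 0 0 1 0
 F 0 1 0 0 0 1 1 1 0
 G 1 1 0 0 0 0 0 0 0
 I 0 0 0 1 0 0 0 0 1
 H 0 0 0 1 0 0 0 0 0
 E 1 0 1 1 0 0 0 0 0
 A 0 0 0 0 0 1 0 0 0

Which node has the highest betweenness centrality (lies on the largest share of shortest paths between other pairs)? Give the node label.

Unnormalized betweenness of each node: A:0, B:3, C:6, D:0, E:9, F:18, G:0, H:0, I:7.
F has the largest value, 18, making it the main broker — the node through which the most shortest paths run.

F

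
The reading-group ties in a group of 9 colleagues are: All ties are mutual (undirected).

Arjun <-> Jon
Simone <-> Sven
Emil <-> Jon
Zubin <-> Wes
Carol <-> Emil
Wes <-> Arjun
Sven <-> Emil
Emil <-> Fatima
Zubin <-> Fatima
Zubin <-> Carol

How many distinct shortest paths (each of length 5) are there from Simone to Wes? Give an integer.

3

The shortest distance is 5. The length-5 paths are: Simone–Sven–Emil–Fatima–Zubin–Wes; Simone–Sven–Emil–Carol–Zubin–Wes; Simone–Sven–Emil–Jon–Arjun–Wes.
That gives 3 distinct shortest paths.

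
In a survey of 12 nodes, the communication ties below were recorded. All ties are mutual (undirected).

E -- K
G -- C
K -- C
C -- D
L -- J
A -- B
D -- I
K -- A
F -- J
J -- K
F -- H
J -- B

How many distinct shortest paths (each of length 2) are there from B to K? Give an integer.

The shortest distance is 2. The length-2 paths are: B–J–K; B–A–K.
That gives 2 distinct shortest paths.

2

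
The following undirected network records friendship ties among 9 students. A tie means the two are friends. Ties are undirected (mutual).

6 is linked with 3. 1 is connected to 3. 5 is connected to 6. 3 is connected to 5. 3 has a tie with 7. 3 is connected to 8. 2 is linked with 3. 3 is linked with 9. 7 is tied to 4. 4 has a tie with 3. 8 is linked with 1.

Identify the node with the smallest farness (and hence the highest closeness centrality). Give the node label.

Farness (sum of distances to all others) for each node — 1:14, 2:15, 3:8, 4:14, 5:14, 6:14, 7:14, 8:14, 9:15.
The smallest farness is 8, for 3, so 3 has the highest closeness.

3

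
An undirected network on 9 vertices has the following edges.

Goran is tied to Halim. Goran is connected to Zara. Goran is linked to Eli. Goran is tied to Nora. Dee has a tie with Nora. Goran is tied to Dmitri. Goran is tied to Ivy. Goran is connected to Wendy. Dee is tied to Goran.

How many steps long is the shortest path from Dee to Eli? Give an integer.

2

One shortest route is Dee – Goran – Eli, which uses 2 edges, and Dee and Eli are not directly tied, so nothing shorter exists. So d(Dee,Eli) = 2.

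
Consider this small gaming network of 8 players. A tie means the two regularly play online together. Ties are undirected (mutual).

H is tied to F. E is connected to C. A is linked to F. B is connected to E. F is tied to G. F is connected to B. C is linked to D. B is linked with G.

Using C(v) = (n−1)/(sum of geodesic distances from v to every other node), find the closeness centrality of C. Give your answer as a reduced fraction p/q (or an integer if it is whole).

Distances from C: A:4, B:2, D:1, E:1, F:3, G:3, H:4. Sum = 18.
n = 8, so closeness = 7/18.

7/18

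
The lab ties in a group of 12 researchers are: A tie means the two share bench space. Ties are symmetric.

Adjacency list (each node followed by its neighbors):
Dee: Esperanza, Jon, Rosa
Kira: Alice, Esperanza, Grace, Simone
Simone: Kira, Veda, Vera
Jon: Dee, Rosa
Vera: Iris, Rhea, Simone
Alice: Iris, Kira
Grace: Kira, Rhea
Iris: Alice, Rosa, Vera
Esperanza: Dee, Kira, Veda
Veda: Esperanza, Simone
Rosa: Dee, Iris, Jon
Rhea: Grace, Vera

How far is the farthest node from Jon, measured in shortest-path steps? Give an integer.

Distances from Jon: Alice:3, Dee:1, Esperanza:2, Grace:4, Iris:2, Kira:3, Rhea:4, Rosa:1, Simone:4, Veda:3, Vera:3.
The largest is 4 (to Simone, Grace, and Rhea), so the eccentricity of Jon is 4.

4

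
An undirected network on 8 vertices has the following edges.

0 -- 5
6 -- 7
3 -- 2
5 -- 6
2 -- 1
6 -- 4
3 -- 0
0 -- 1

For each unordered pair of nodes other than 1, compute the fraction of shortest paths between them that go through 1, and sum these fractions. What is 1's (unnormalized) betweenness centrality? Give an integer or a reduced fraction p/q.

Pairs whose geodesics pass through 1 — 2–7: 1/2; 2–5: 1/2; 2–4: 1/2; 2–6: 1/2; 2–0: 1/2.
All other pairs contribute 0.
Summing the contributions gives betweenness(1) = 5/2.

5/2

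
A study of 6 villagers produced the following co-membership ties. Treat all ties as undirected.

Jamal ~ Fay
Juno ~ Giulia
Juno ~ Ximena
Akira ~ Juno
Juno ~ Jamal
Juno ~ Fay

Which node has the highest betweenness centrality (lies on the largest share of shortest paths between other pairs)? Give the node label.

Juno

Unnormalized betweenness of each node: Akira:0, Fay:0, Giulia:0, Jamal:0, Juno:9, Ximena:0.
Juno has the largest value, 9, making it the main broker — the node through which the most shortest paths run.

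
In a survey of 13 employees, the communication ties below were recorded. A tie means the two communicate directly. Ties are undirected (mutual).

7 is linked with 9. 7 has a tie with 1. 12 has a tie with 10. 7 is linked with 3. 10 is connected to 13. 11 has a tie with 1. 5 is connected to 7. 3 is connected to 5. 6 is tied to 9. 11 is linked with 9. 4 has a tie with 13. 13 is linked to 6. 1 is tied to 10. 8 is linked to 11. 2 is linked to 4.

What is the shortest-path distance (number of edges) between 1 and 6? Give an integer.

3

One shortest route is 1 – 10 – 13 – 6, which uses 3 edges, and at distance 2 from 1 we only reach {3, 5, 8, 9, 12, 13}, which does not include 6. So d(1,6) = 3.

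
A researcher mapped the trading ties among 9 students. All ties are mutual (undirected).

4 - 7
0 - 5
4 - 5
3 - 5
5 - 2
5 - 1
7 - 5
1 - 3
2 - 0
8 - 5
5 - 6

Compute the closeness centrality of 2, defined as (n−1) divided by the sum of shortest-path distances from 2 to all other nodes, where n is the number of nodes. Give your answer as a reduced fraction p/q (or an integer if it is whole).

4/7

Distances from 2: 0:1, 1:2, 3:2, 4:2, 5:1, 6:2, 7:2, 8:2. Sum = 14.
n = 9, so closeness = 8/14 = 4/7.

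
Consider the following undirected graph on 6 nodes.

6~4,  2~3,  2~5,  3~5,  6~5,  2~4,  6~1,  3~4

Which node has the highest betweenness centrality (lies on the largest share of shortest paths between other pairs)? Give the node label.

Unnormalized betweenness of each node: 1:0, 2:1/3, 3:1/3, 4:2, 5:2, 6:13/3.
6 has the largest value, 13/3, making it the main broker — the node through which the most shortest paths run.

6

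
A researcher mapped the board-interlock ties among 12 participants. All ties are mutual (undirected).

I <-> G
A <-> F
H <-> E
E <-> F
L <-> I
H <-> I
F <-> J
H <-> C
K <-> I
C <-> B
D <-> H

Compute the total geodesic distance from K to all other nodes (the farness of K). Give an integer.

Distances from K: A:5, B:4, C:3, D:3, E:3, F:4, G:2, H:2, I:1, J:5, L:2.
Sum = 5 + 4 + 3 + 3 + 3 + 4 + 2 + 2 + 1 + 5 + 2 = 34.

34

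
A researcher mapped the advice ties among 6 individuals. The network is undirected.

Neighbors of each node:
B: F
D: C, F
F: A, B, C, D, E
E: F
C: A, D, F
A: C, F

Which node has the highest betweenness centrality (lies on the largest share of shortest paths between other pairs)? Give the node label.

Unnormalized betweenness of each node: A:0, B:0, C:1/2, D:0, E:0, F:15/2.
F has the largest value, 15/2, making it the main broker — the node through which the most shortest paths run.

F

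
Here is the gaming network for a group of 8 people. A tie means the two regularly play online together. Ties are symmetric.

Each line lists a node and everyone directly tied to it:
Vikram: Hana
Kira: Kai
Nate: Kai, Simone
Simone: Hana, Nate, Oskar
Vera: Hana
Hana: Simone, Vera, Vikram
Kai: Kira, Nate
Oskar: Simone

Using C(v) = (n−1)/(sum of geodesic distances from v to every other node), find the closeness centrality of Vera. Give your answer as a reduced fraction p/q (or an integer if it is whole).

Distances from Vera: Hana:1, Kai:4, Kira:5, Nate:3, Oskar:3, Simone:2, Vikram:2. Sum = 20.
n = 8, so closeness = 7/20.

7/20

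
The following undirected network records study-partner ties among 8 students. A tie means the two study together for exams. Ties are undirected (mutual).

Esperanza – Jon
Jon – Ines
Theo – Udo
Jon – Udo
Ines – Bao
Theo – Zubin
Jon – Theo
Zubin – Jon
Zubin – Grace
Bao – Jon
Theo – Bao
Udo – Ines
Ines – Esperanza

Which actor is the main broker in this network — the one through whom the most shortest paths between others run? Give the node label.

Jon

Unnormalized betweenness of each node: Bao:1/3, Esperanza:0, Grace:0, Ines:4/3, Jon:26/3, Theo:7/3, Udo:1/3, Zubin:6.
Jon has the largest value, 26/3, making it the main broker — the node through which the most shortest paths run.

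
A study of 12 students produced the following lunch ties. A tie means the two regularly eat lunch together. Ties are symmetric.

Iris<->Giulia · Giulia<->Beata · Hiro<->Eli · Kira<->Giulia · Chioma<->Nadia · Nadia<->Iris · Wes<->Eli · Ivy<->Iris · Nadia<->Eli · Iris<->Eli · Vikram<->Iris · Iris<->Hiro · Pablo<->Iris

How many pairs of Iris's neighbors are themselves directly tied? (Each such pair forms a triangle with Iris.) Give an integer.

Iris's neighbors: Eli, Giulia, Hiro, Ivy, Nadia, Pablo, and Vikram.
Neighbor pairs that are themselves tied: Iris–Eli–Hiro; Iris–Eli–Nadia. Each forms one triangle with Iris, for 2 in total.

2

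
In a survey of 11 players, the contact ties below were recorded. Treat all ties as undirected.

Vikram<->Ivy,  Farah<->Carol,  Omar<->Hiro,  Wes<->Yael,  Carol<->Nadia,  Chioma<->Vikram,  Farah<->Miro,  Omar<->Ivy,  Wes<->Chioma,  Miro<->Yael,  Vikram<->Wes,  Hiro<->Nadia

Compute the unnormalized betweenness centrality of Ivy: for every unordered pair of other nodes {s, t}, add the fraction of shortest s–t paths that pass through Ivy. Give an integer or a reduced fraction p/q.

Pairs whose geodesics pass through Ivy — Vikram–Carol: 1/2; Vikram–Nadia: 1; Vikram–Hiro: 1; Vikram–Omar: 1; Chioma–Nadia: 1; Chioma–Hiro: 1; Chioma–Omar: 1; Wes–Nadia: 1/2; Wes–Hiro: 1; Wes–Omar: 1; Yael–Hiro: 1/2; Yael–Omar: 1; Miro–Omar: 1/2.
All other pairs contribute 0.
Summing the contributions gives betweenness(Ivy) = 11.

11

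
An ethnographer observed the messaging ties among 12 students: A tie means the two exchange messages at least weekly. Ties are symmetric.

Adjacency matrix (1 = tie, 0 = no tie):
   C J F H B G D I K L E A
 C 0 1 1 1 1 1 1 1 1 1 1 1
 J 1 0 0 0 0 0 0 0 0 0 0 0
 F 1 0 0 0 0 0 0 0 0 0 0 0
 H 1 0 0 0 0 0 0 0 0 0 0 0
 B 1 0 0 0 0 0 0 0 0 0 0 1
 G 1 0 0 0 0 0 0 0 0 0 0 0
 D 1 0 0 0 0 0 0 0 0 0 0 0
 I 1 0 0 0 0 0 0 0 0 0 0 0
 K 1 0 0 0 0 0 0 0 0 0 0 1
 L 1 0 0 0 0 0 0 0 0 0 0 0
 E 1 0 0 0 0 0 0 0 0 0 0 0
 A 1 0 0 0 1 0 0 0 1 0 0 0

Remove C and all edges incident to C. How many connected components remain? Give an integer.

Without C, the remaining ties split the others into: {J}; {F}; {H}; {A, B, K}; {G}; {D}; {I}; {L}; {E}.
That's 9 separate components.

9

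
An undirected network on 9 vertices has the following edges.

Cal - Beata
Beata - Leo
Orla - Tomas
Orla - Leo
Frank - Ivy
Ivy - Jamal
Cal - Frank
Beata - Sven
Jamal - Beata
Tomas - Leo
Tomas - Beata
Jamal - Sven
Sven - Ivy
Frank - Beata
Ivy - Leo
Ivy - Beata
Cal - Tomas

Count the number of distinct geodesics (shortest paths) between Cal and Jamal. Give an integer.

The shortest distance is 2, and the only length-2 path is Cal–Beata–Jamal. So there is exactly 1 shortest path.

1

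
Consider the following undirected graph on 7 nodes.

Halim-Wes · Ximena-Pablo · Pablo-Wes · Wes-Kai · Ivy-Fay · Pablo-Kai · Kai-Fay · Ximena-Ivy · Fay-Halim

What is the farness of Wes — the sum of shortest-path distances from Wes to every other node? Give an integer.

Distances from Wes: Fay:2, Halim:1, Ivy:3, Kai:1, Pablo:1, Ximena:2.
Sum = 2 + 1 + 3 + 1 + 1 + 2 = 10.

10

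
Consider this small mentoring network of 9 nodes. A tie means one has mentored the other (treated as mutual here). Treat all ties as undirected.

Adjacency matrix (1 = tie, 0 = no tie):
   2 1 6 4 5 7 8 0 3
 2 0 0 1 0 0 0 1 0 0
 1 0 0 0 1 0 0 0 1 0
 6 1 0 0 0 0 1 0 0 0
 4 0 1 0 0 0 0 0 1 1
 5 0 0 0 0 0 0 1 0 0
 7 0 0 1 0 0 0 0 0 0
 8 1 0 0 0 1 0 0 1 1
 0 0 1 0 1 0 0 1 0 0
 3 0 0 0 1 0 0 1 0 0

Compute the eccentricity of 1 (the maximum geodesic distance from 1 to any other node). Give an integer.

5

Distances from 1: 0:1, 2:3, 3:2, 4:1, 5:3, 6:4, 7:5, 8:2.
The largest is 5 (to 7), so the eccentricity of 1 is 5.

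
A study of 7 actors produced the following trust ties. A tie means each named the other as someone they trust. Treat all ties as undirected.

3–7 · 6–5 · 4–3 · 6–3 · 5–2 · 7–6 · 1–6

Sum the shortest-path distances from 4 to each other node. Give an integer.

Distances from 4: 1:3, 2:4, 3:1, 5:3, 6:2, 7:2.
Sum = 3 + 4 + 1 + 3 + 2 + 2 = 15.

15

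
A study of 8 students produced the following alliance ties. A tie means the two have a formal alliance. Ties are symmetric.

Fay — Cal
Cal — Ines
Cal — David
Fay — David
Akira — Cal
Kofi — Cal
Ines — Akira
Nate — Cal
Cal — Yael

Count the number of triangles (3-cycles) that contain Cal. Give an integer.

2

Cal's neighbors: Akira, David, Fay, Ines, Kofi, Nate, and Yael.
Neighbor pairs that are themselves tied: Cal–Akira–Ines; Cal–David–Fay. Each forms one triangle with Cal, for 2 in total.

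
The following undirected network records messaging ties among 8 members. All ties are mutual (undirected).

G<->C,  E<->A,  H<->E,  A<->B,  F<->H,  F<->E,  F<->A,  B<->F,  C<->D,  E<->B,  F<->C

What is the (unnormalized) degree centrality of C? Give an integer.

3

C is directly tied to D, F, and G. That is 3 neighbors, so the degree of C is 3.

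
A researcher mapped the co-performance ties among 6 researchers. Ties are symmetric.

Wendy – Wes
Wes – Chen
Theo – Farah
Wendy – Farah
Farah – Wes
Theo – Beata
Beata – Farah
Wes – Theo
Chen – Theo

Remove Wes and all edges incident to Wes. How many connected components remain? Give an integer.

Wes's neighbors (Chen, Farah, Theo, and Wendy) remain reachable from one another through other ties, so the rest of the network stays in one piece.

1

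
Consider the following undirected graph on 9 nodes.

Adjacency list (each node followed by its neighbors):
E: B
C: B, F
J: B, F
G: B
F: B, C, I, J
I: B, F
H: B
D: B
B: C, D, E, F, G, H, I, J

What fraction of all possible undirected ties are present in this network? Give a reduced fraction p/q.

11/36

There are 11 edges and 9 nodes, so the maximum possible is C(9,2) = 36.
Density = 11/36.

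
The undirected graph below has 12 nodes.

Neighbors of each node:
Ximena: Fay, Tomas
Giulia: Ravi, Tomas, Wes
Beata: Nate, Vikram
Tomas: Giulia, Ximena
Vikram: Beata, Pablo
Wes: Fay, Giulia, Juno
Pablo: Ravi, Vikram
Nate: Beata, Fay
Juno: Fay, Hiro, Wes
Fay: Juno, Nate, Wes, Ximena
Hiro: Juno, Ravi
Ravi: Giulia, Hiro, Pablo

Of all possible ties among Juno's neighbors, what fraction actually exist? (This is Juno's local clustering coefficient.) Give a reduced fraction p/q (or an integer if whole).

Juno's neighbors: Fay, Hiro, and Wes (k = 3).
Possible neighbor pairs: C(3,2) = 3. Edges among them: Fay–Wes → e = 1.
Clustering(Juno) = 1/3.

1/3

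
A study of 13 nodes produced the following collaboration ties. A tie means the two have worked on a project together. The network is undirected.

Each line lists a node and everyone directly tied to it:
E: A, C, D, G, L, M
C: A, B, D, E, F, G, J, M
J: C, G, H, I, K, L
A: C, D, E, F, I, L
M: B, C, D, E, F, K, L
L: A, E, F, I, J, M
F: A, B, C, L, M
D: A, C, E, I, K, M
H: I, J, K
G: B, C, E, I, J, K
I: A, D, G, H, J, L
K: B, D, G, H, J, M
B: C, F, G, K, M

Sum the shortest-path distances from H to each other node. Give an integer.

23

Distances from H: A:2, B:2, C:2, D:2, E:3, F:3, G:2, I:1, J:1, K:1, L:2, M:2.
Sum = 2 + 2 + 2 + 2 + 3 + 3 + 2 + 1 + 1 + 1 + 2 + 2 = 23.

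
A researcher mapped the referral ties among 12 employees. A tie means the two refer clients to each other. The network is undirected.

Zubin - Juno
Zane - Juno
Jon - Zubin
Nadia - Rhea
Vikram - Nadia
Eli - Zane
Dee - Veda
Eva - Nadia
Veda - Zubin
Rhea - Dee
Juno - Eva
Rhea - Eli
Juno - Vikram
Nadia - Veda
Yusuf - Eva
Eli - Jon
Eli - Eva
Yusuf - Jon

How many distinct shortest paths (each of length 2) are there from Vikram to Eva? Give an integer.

2

The shortest distance is 2. The length-2 paths are: Vikram–Juno–Eva; Vikram–Nadia–Eva.
That gives 2 distinct shortest paths.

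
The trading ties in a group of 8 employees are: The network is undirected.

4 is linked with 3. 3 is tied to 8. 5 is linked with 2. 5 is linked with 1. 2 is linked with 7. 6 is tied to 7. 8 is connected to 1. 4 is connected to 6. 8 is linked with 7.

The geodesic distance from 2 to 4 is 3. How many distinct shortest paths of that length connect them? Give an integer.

The shortest distance is 3, and the only length-3 path is 2–7–6–4. So there is exactly 1 shortest path.

1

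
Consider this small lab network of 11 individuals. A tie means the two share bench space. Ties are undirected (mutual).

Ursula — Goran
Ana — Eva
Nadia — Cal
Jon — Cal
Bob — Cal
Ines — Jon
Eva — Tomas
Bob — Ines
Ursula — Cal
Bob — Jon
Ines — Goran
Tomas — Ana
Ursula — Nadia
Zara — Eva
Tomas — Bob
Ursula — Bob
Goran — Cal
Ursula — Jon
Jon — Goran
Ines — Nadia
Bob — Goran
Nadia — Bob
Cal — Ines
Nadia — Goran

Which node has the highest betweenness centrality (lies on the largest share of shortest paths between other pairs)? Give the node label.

Bob

Unnormalized betweenness of each node: Ana:0, Bob:122/5, Cal:2/5, Eva:9, Goran:2/5, Ines:1/5, Jon:1/5, Nadia:1/5, Tomas:21, Ursula:1/5, Zara:0.
Bob has the largest value, 122/5, making it the main broker — the node through which the most shortest paths run.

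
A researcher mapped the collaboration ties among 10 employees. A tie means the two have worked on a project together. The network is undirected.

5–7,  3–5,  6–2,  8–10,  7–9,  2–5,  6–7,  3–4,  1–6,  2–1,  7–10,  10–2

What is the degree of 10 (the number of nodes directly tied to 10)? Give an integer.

10 is directly tied to 2, 7, and 8. That is 3 neighbors, so the degree of 10 is 3.

3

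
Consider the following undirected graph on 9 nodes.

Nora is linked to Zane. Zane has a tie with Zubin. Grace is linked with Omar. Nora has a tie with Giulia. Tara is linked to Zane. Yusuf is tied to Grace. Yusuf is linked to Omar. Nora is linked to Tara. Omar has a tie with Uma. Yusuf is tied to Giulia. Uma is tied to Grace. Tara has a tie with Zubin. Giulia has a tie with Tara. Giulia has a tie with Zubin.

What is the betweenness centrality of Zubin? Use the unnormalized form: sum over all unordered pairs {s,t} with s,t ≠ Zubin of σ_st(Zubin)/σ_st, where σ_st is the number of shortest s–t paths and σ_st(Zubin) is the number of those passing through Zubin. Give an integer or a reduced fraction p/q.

5/3

Pairs whose geodesics pass through Zubin — Uma–Zane: 2/6; Grace–Zane: 1/3; Yusuf–Zane: 1/3; Omar–Zane: 1/3; Giulia–Zane: 1/3.
All other pairs contribute 0.
Summing the contributions gives betweenness(Zubin) = 5/3.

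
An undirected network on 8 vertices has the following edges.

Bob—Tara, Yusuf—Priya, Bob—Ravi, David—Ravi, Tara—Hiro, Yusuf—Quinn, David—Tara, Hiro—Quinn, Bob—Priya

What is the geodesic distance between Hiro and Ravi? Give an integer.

3

One shortest route is Hiro – Tara – David – Ravi, which uses 3 edges, and at distance 2 from Hiro we only reach {Bob, David, Yusuf}, which does not include Ravi. So d(Hiro,Ravi) = 3.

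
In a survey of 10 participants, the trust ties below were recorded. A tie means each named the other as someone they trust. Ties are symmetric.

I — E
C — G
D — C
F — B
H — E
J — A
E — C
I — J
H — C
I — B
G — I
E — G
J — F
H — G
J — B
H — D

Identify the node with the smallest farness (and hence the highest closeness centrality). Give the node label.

I

Farness (sum of distances to all others) for each node — A:26, B:19, C:20, D:27, E:16, F:25, G:16, H:20, I:15, J:18.
The smallest farness is 15, for I, so I has the highest closeness.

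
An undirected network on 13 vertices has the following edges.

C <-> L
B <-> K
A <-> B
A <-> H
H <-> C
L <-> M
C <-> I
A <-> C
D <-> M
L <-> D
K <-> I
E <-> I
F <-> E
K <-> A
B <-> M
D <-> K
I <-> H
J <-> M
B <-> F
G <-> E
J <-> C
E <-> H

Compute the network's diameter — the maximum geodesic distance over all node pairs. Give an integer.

4

Eccentricity of each node (its greatest distance to any other): A:3, B:3, C:3, D:4, E:3, F:3, G:4, H:3, I:3, J:4, K:3, L:4, M:4.
The maximum eccentricity is 4, realized for instance by the pair D–G via D – K – I – E – G. So the diameter is 4.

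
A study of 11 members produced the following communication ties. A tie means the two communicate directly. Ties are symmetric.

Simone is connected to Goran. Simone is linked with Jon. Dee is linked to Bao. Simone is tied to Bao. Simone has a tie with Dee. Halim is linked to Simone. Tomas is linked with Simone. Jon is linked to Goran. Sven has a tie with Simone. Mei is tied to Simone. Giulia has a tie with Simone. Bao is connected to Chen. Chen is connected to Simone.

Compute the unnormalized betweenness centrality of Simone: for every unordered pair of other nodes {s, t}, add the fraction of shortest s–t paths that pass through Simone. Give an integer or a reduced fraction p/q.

83/2

Pairs whose geodesics pass through Simone — Halim–Mei: 1; Halim–Jon: 1; Halim–Dee: 1; Halim–Giulia: 1; Halim–Goran: 1; Halim–Bao: 1; Halim–Sven: 1; Halim–Tomas: 1; Halim–Chen: 1; Mei–Jon: 1; Mei–Dee: 1; Mei–Giulia: 1; Mei–Goran: 1; Mei–Bao: 1 … (+28 more pairs).
All other pairs contribute 0.
Summing the contributions gives betweenness(Simone) = 83/2.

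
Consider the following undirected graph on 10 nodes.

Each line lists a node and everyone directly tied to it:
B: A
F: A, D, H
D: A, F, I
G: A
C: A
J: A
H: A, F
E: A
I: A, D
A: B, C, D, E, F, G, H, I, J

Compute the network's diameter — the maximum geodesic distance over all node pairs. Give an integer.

2

Eccentricity of each node (its greatest distance to any other): A:1, B:2, C:2, D:2, E:2, F:2, G:2, H:2, I:2, J:2.
The maximum eccentricity is 2, realized for instance by the pair C–F via C – A – F. So the diameter is 2.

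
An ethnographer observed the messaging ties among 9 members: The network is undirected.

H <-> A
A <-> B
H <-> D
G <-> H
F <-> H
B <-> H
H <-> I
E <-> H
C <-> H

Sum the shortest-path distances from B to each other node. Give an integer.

14

Distances from B: A:1, C:2, D:2, E:2, F:2, G:2, H:1, I:2.
Sum = 1 + 2 + 2 + 2 + 2 + 2 + 1 + 2 = 14.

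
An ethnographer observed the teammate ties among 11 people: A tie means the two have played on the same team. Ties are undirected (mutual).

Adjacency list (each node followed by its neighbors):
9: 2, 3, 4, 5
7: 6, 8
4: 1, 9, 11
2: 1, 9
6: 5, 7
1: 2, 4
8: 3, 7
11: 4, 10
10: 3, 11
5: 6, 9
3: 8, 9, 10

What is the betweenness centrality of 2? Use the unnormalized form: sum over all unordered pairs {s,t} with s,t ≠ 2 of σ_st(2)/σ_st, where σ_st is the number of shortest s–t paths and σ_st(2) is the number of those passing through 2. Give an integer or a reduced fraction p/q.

3

Pairs whose geodesics pass through 2 — 3–1: 1/2; 8–1: 1/2; 7–1: 2/4; 6–1: 1/2; 5–1: 1/2; 9–1: 1/2.
All other pairs contribute 0.
Summing the contributions gives betweenness(2) = 3.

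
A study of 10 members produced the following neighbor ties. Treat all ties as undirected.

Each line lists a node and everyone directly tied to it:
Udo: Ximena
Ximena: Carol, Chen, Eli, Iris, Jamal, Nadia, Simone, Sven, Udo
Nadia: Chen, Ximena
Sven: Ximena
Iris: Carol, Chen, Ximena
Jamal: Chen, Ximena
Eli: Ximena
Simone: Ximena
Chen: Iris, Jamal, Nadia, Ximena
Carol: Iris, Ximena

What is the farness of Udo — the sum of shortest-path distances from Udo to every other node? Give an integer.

17

Distances from Udo: Carol:2, Chen:2, Eli:2, Iris:2, Jamal:2, Nadia:2, Simone:2, Sven:2, Ximena:1.
Sum = 2 + 2 + 2 + 2 + 2 + 2 + 2 + 2 + 1 = 17.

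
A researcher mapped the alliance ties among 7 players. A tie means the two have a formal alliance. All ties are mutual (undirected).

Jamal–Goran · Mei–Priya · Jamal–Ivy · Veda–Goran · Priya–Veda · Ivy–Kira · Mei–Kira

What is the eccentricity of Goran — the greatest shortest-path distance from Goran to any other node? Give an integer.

3

Distances from Goran: Ivy:2, Jamal:1, Kira:3, Mei:3, Priya:2, Veda:1.
The largest is 3 (to Mei and Kira), so the eccentricity of Goran is 3.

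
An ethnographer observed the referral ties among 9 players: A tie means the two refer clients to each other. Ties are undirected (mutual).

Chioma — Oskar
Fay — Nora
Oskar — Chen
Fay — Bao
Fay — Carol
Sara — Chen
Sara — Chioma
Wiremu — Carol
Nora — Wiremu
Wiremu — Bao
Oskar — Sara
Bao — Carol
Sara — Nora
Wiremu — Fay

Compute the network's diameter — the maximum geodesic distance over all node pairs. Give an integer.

4

Eccentricity of each node (its greatest distance to any other): Bao:4, Carol:4, Chen:4, Chioma:4, Fay:3, Nora:2, Oskar:4, Sara:3, Wiremu:3.
The maximum eccentricity is 4, realized for instance by the pair Bao–Oskar via Bao – Wiremu – Nora – Sara – Oskar. So the diameter is 4.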